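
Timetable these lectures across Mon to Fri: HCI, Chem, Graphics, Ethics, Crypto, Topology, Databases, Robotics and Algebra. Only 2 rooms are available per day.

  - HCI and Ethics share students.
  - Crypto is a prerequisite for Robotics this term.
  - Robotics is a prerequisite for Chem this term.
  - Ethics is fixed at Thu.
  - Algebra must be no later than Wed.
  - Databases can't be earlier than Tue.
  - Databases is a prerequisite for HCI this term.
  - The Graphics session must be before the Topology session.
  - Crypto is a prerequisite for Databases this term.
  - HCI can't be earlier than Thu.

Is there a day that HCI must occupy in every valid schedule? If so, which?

HCI's window is Thu–Fri.
Ethics is fixed at Thu, and HCI can't share a day with Ethics.
So HCI must be Fri.

Fri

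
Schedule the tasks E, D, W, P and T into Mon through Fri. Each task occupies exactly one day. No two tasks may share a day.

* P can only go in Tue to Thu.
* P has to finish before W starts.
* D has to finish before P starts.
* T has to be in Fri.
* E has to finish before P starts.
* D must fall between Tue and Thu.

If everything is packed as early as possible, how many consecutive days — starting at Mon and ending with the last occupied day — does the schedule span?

5

The precedence chain requires at least 3 distinct days.
With at most 1 per day and 5 tasks, at least 5 days are needed.
T can't be placed before Fri — that is day 5 counting from Mon — so the schedule must run through at least 5 days.
5 works (last occupied day: Fri): for example E=Mon, D=Tue, P=Wed, W=Thu, T=Fri.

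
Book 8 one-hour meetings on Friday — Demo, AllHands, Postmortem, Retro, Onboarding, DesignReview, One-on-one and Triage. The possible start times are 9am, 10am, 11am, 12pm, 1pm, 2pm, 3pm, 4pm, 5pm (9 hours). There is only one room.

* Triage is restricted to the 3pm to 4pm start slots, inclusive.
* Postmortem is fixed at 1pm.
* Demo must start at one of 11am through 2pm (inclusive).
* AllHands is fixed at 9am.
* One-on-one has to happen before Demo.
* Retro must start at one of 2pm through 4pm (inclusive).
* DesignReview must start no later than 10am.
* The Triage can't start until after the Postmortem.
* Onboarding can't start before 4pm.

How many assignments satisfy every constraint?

9

Splitting on Demo: it can be 12pm (5), 2pm (4). Listing each branch's schedules as (AllHands, Postmortem, Retro, Onboarding, DesignReview, One-on-one, Triage):
Demo=12pm: (9am,1pm,2pm,4pm,10am,11am,3pm) (9am,1pm,2pm,5pm,10am,11am,3pm) (9am,1pm,2pm,5pm,10am,11am,4pm) (9am,1pm,3pm,5pm,10am,11am,4pm) (9am,1pm,4pm,5pm,10am,11am,3pm) — 5.
Demo=2pm: (9am,1pm,3pm,5pm,10am,11am,4pm) (9am,1pm,3pm,5pm,10am,12pm,4pm) (9am,1pm,4pm,5pm,10am,11am,3pm) (9am,1pm,4pm,5pm,10am,12pm,3pm) — 4.
Summing: 5 + 4 = 9.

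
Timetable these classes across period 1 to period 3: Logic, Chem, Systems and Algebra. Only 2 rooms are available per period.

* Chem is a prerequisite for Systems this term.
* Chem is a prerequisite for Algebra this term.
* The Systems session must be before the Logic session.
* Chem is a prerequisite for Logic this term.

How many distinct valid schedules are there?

Enumerating: Chem in period 1; Logic in period 3; Algebra in period 2; Systems in period 2 | Chem -> period 1; Algebra -> period 3; Systems -> period 2; Logic -> period 3.

2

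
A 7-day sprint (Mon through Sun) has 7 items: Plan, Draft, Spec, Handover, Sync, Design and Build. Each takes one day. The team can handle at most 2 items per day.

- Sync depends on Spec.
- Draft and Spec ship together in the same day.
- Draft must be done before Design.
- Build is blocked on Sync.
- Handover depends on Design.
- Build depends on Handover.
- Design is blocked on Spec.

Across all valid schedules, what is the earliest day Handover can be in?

Precedence pushes Handover to at least Wed; downstream work caps Handover at Sat.
Handover at Wed is achievable: Build in Thu, Sync in Tue, Spec in Mon, Design in Tue, Plan in Wed, Handover in Wed, Draft in Mon.

Wed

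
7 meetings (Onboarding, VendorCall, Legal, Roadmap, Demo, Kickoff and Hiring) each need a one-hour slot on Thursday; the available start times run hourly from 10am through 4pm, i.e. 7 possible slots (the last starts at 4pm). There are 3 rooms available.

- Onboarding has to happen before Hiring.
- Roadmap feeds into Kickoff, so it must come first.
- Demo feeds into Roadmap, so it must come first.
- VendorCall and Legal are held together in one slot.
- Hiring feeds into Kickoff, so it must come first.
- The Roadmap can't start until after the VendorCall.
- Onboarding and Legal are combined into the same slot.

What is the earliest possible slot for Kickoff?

Precedence pushes Kickoff to at least 12pm.
Kickoff at 1pm is achievable: Roadmap=12pm, Kickoff=1pm, Onboarding=10am, Hiring=11am, Legal=10am, Demo=11am, VendorCall=10am.
Nothing earlier works — the capacity limit rule out every slot before 1pm.

1pm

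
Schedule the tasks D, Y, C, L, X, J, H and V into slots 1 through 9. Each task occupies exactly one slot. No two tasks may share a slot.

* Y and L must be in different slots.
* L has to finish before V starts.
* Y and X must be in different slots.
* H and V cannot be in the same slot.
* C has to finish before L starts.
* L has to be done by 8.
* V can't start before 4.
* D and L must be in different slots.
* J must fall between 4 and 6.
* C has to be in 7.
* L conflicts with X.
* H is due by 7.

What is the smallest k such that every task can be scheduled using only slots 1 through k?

The precedence chain requires at least 3 distinct slots.
With at most 1 per slot and 8 tasks, at least 8 slots are needed.
Propagating the time windows through the other constraints, V can't land before 9, so the schedule must run through at least slot 9.
9 works (last occupied slot: 9): for example H -> 1, V -> 9, L -> 8, Y -> 3, J -> 4, D -> 2, X -> 5, C -> 7.

9 slots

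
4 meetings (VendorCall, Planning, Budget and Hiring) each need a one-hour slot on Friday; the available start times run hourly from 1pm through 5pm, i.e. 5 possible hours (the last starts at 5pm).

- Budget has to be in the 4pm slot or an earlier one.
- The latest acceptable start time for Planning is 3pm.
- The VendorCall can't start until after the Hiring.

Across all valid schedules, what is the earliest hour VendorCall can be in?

Precedence pushes VendorCall to at least 2pm.
VendorCall at 2pm is achievable: Planning in 1pm; VendorCall in 2pm; Budget in 1pm; Hiring in 1pm.

2pm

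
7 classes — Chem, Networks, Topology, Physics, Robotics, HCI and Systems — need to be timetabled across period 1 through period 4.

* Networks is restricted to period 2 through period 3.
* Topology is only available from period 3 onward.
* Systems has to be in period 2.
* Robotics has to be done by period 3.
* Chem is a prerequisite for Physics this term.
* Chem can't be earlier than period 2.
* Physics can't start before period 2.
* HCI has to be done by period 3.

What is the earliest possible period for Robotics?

period 1

Robotics's own window allows nothing later than period 3.
Robotics at period 1 is achievable: Networks in period 2, Robotics in period 1, HCI in period 1, Chem in period 2, Physics in period 3, Topology in period 3, Systems in period 2.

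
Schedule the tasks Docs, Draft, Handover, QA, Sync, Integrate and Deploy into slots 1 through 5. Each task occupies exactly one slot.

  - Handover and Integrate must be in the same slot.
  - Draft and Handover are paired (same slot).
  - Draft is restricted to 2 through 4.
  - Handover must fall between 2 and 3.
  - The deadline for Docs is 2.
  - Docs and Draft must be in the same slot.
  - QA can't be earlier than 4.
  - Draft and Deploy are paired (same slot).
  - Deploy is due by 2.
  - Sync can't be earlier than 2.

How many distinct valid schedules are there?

Splitting on QA: it can be 4 (4), 5 (4). Listing each branch's schedules as (Docs, Draft, Handover, Sync, Integrate, Deploy):
QA=4: (2,2,2,2,2,2) (2,2,2,3,2,2) (2,2,2,4,2,2) (2,2,2,5,2,2) — 4.
QA=5: (2,2,2,2,2,2) (2,2,2,3,2,2) (2,2,2,4,2,2) (2,2,2,5,2,2) — 4.
Summing: 4 + 4 = 8.

8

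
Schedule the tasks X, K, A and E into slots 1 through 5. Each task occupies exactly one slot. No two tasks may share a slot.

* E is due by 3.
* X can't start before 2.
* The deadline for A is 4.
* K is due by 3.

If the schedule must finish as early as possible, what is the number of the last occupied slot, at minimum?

slot 4

With at most 1 per slot and 4 tasks, at least 4 slots are needed.
X can't be placed before 2, so the schedule must run through at least slot 2.
4 works (last occupied slot: 4): for example E -> 3, A -> 4, X -> 2, K -> 1.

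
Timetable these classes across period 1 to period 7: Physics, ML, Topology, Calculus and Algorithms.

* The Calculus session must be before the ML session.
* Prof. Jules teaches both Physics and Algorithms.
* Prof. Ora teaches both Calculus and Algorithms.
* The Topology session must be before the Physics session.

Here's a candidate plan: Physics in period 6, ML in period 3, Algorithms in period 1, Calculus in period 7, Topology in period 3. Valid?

The Calculus session must be before the ML session — violated.
Prof. Jules teaches both Physics and Algorithms — holds.
The Topology session must be before the Physics session — holds.
Prof. Ora teaches both Calculus and Algorithms — holds.

No — it violates: The Calculus session must be before the ML session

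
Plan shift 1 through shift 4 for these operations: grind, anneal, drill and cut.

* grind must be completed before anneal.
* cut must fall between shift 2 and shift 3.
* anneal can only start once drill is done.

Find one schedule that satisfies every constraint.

anneal in shift 2; cut in shift 2; drill in shift 1; grind in shift 1

Checking: drill(shift 1) before anneal(shift 2); grind(shift 1) before anneal(shift 2); cut=shift 2 in [shift 2,shift 3].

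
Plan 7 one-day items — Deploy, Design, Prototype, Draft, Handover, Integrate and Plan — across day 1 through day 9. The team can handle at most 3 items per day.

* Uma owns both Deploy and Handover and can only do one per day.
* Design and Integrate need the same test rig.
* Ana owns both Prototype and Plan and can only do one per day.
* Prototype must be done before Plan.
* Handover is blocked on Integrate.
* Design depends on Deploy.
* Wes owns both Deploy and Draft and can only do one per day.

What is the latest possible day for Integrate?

Downstream work caps Integrate at day 8.
Integrate at day 8 is achievable: Prototype in day 1, Design in day 2, Plan in day 2, Integrate in day 8, Deploy in day 1, Draft in day 2, Handover in day 9.

day 8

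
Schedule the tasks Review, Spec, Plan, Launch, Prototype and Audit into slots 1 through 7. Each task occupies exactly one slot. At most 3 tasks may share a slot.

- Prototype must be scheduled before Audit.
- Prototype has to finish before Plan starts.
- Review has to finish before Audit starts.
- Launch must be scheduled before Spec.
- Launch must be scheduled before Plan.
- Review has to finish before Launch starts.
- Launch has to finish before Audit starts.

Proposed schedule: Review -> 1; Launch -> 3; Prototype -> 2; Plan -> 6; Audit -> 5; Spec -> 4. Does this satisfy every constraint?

Yes

Launch must be scheduled before Plan — holds.
Prototype has to finish before Plan starts — holds.
Review has to finish before Launch starts — holds.
Prototype must be scheduled before Audit — holds.
Review has to finish before Audit starts — holds.
Launch must be scheduled before Spec — holds.
At most 3 tasks may share a slot — holds.
Launch has to finish before Audit starts — holds.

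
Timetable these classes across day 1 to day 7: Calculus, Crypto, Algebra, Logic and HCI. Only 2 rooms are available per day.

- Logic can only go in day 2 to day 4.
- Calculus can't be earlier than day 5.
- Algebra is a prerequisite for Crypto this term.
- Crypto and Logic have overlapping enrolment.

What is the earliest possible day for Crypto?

Precedence pushes Crypto to at least day 2.
Crypto at day 2 is achievable: Algebra in day 1; Calculus in day 5; HCI in day 1; Logic in day 3; Crypto in day 2.

day 2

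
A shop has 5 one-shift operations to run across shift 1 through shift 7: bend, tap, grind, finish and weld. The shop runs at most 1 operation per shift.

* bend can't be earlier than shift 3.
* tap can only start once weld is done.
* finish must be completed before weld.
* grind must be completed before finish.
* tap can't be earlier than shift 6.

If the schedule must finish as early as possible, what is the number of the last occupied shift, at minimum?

shift 6

The precedence chain requires at least 4 distinct shifts.
With at most 1 per shift and 5 operations, at least 5 shifts are needed.
tap can't be placed before shift 6, so the schedule must run through at least shift 6.
6 works (last occupied shift: shift 6): for example grind -> shift 1, bend -> shift 3, tap -> shift 6, finish -> shift 2, weld -> shift 4.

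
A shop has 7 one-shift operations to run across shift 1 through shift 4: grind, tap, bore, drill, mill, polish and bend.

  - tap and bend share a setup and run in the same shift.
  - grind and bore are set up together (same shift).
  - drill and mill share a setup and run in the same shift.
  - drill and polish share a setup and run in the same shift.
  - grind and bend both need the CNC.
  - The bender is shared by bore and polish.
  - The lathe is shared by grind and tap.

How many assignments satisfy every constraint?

Splitting on grind: it can be shift 1 (9), shift 2 (9), shift 3 (9), shift 4 (9). Listing each branch's schedules as (tap, bore, drill, mill, polish, bend) by shift number:
grind=shift 1: (2,1,2,2,2,2) (2,1,3,3,3,2) (2,1,4,4,4,2) (3,1,2,2,2,3) (3,1,3,3,3,3) (3,1,4,4,4,3) (4,1,2,2,2,4) (4,1,3,3,3,4) (4,1,4,4,4,4) — 9.
grind=shift 2: (1,2,1,1,1,1) (1,2,3,3,3,1) (1,2,4,4,4,1) (3,2,1,1,1,3) (3,2,3,3,3,3) (3,2,4,4,4,3) (4,2,1,1,1,4) (4,2,3,3,3,4) (4,2,4,4,4,4) — 9.
grind=shift 3: (1,3,1,1,1,1) (1,3,2,2,2,1) (1,3,4,4,4,1) (2,3,1,1,1,2) (2,3,2,2,2,2) (2,3,4,4,4,2) (4,3,1,1,1,4) (4,3,2,2,2,4) (4,3,4,4,4,4) — 9.
grind=shift 4: (1,4,1,1,1,1) (1,4,2,2,2,1) (1,4,3,3,3,1) (2,4,1,1,1,2) (2,4,2,2,2,2) (2,4,3,3,3,2) (3,4,1,1,1,3) (3,4,2,2,2,3) (3,4,3,3,3,3) — 9.
Summing: 9 + 9 + 9 + 9 = 36.

36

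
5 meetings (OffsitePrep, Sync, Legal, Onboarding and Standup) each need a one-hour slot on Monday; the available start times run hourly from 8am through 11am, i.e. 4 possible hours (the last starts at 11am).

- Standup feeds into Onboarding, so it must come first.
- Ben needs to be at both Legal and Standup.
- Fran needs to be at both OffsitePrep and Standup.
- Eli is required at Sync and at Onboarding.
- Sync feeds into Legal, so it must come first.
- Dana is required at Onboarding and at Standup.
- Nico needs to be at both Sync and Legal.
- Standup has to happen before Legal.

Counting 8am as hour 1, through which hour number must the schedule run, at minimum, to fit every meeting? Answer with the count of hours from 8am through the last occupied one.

2

The precedence chain requires at least 2 distinct hours.
2 works (last occupied hour: 9am): for example Standup in 8am, Sync in 8am, Onboarding in 9am, OffsitePrep in 9am, Legal in 9am.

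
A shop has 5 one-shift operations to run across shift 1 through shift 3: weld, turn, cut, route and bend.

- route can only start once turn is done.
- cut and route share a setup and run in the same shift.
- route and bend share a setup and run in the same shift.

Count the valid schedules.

9

Splitting on weld: it can be shift 1 (3), shift 2 (3), shift 3 (3). Listing each branch's schedules as (turn, cut, route, bend) by shift number:
weld=shift 1: (1,2,2,2) (1,3,3,3) (2,3,3,3) — 3.
weld=shift 2: (1,2,2,2) (1,3,3,3) (2,3,3,3) — 3.
weld=shift 3: (1,2,2,2) (1,3,3,3) (2,3,3,3) — 3.
Summing: 3 + 3 + 3 = 9.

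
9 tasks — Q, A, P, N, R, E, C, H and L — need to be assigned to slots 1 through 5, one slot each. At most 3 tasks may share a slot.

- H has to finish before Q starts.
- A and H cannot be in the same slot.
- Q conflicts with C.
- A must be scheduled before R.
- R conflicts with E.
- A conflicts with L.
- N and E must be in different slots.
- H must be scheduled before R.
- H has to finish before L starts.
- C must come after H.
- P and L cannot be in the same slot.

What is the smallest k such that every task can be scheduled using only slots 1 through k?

3

The precedence chain requires at least 2 distinct slots.
With at most 3 per slot and 9 tasks, at least 3 slots are needed.
3 works (last occupied slot: 3): for example P=1, H=1, N=1, A=2, Q=2, R=3, C=3, E=2, L=3.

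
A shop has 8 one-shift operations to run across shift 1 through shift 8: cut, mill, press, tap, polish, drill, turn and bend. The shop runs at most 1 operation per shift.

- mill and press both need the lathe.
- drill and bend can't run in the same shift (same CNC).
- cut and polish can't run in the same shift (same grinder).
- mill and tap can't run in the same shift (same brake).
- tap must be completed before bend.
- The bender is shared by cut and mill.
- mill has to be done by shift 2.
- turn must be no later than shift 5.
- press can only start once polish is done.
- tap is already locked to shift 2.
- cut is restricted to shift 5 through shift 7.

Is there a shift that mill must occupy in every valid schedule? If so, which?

mill's window is shift 1–shift 2.
tap is fixed at shift 2, and mill can't share a shift with tap.
So mill must be shift 1.

shift 1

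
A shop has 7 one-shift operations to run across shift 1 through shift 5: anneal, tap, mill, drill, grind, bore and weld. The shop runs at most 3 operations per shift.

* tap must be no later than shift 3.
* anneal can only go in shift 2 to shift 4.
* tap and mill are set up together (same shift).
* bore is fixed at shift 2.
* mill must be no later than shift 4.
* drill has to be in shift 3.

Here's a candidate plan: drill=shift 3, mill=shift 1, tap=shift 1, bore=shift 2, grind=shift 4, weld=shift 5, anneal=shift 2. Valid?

Yes, all constraints hold

mill must be no later than shift 4 — holds.
bore is fixed at shift 2 — holds.
drill has to be in shift 3 — holds.
The shop runs at most 3 operations per shift — holds.
anneal can only go in shift 2 to shift 4 — holds.
tap must be no later than shift 3 — holds.
tap and mill are set up together (same shift) — holds.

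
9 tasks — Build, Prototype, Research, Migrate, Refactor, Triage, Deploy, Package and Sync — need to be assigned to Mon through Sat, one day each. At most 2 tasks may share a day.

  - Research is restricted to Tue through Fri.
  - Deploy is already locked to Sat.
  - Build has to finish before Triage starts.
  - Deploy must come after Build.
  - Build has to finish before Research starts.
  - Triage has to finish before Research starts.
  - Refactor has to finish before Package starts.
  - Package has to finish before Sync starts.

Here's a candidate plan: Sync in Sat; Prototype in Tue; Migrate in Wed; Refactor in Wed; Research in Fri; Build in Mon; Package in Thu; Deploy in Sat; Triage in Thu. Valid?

Build has to finish before Research starts — holds.
Deploy must come after Build — holds.
Deploy is already locked to Sat — holds.
Triage has to finish before Research starts — holds.
Research is restricted to Tue through Fri — holds.
Package has to finish before Sync starts — holds.
Build has to finish before Triage starts — holds.
Refactor has to finish before Package starts — holds.
At most 2 tasks may share a day — holds.

Yes, all constraints hold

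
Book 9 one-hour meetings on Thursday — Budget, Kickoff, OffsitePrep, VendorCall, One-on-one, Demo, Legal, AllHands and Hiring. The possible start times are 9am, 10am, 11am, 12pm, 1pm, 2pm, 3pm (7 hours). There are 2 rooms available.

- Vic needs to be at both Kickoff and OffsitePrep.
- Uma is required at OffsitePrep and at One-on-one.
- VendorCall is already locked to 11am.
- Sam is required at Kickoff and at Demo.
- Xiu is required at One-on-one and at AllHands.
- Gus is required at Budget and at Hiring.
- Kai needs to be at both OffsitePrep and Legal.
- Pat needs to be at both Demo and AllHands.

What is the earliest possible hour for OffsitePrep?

9am

OffsitePrep at 9am is achievable: AllHands=12pm, Legal=12pm, Kickoff=10am, OffsitePrep=9am, One-on-one=10am, Hiring=1pm, Demo=11am, Budget=9am, VendorCall=11am.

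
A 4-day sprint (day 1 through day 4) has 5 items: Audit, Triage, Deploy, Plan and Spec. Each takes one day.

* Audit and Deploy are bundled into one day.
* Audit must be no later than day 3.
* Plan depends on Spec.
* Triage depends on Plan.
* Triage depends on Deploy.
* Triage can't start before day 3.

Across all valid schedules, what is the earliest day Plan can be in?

day 2

Precedence pushes Plan to at least day 2; downstream work caps Plan at day 3.
Plan at day 2 is achievable: Spec=day 1, Audit=day 1, Plan=day 2, Triage=day 3, Deploy=day 1.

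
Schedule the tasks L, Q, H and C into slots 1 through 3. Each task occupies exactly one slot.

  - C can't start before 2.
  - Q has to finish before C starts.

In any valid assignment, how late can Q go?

2

Downstream work caps Q at 2.
Q at 2 is achievable: C in 3, H in 1, L in 1, Q in 2.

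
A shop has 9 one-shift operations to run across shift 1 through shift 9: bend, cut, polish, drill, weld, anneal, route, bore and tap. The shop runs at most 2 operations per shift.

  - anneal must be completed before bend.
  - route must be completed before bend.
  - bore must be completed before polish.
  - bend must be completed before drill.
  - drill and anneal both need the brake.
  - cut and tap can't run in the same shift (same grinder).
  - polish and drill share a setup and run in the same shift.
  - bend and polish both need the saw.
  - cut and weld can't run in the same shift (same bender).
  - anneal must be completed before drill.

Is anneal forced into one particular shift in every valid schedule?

No

anneal can be shift 1 (e.g. weld -> shift 5, tap -> shift 5, bore -> shift 2, route -> shift 1, cut -> shift 4, bend -> shift 2, anneal -> shift 1, drill -> shift 3, polish -> shift 3) or shift 2 (e.g. cut in shift 2, weld in shift 3, anneal in shift 2, polish in shift 4, route in shift 1, tap in shift 5, bore in shift 1, drill in shift 4, bend in shift 3).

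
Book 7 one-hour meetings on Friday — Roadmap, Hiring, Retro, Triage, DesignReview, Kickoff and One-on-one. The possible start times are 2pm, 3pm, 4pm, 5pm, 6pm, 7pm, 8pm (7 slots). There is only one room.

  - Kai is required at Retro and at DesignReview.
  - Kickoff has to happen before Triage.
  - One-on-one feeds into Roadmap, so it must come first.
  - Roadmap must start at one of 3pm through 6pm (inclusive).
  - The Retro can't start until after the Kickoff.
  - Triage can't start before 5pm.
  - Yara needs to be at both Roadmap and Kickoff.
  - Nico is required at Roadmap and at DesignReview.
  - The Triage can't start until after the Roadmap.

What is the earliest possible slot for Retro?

Precedence pushes Retro to at least 3pm.
Retro at 3pm is achievable: DesignReview in 8pm; Kickoff in 2pm; Retro in 3pm; Roadmap in 5pm; Hiring in 7pm; Triage in 6pm; One-on-one in 4pm.

3pm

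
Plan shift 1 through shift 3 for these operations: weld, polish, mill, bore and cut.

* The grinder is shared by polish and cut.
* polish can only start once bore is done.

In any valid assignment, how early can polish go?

Precedence pushes polish to at least shift 2.
polish at shift 2 is achievable: cut -> shift 1, weld -> shift 1, mill -> shift 1, polish -> shift 2, bore -> shift 1.

shift 2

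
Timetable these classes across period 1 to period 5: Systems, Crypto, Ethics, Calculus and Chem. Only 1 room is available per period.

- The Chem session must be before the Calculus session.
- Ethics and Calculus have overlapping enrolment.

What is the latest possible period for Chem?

period 4

Downstream work caps Chem at period 4.
Chem at period 4 is achievable: Systems=period 1; Chem=period 4; Crypto=period 2; Ethics=period 3; Calculus=period 5.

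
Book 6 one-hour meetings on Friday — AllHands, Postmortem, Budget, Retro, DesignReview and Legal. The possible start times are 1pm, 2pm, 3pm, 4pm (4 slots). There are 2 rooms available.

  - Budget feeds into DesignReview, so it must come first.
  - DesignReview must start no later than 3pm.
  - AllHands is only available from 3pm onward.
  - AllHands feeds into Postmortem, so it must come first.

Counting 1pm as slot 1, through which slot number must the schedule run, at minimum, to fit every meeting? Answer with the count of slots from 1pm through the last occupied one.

The precedence chain requires at least 2 distinct slots.
With at most 2 per slot and 6 meetings, at least 3 slots are needed.
Propagating the time windows through the other constraints, Postmortem can't land before 4pm — that is slot 4 counting from 1pm — so the schedule must run through at least 4 slots.
4 works (last occupied slot: 4pm): for example Postmortem -> 4pm; DesignReview -> 2pm; AllHands -> 3pm; Legal -> 2pm; Budget -> 1pm; Retro -> 1pm.

4 slots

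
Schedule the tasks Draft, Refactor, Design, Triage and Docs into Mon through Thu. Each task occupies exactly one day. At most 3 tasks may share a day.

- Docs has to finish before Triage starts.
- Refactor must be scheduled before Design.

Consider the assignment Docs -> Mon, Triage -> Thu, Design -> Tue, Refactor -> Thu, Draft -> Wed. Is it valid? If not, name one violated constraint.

Docs has to finish before Triage starts — holds.
Refactor must be scheduled before Design — violated.
At most 3 tasks may share a day — holds.

Invalid. Refactor must be scheduled before Design.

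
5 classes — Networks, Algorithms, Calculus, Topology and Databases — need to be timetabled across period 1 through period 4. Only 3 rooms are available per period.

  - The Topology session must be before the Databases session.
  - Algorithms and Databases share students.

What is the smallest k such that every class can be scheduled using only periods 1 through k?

2 periods

The precedence chain requires at least 2 distinct periods.
With at most 3 per period and 5 classes, at least 2 periods are needed.
2 works (last occupied period: period 2): for example Databases -> period 2, Networks -> period 1, Topology -> period 1, Algorithms -> period 1, Calculus -> period 2.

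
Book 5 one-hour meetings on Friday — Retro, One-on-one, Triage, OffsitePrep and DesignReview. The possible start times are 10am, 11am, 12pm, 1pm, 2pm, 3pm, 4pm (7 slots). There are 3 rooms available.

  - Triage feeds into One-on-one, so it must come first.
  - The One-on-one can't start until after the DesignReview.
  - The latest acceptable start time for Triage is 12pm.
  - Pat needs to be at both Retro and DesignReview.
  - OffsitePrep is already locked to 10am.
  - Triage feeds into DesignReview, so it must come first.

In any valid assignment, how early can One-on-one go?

12pm

Precedence pushes One-on-one to at least 12pm.
One-on-one at 12pm is achievable: OffsitePrep -> 10am; DesignReview -> 11am; Triage -> 10am; Retro -> 10am; One-on-one -> 12pm.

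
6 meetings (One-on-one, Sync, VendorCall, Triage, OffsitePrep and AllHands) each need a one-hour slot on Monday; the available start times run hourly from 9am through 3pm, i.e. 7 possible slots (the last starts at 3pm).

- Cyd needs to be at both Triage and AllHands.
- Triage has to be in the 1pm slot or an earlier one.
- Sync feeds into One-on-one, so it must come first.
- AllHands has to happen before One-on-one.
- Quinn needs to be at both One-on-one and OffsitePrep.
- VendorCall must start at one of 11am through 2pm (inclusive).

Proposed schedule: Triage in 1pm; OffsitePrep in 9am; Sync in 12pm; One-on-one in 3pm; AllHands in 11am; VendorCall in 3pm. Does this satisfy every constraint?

Quinn needs to be at both One-on-one and OffsitePrep — holds.
Triage has to be in the 1pm slot or an earlier one — holds.
VendorCall must start at one of 11am through 2pm (inclusive) — violated.
Sync feeds into One-on-one, so it must come first — holds.
AllHands has to happen before One-on-one — holds.
Cyd needs to be at both Triage and AllHands — holds.

No — it violates: VendorCall must start at one of 11am through 2pm (inclusive)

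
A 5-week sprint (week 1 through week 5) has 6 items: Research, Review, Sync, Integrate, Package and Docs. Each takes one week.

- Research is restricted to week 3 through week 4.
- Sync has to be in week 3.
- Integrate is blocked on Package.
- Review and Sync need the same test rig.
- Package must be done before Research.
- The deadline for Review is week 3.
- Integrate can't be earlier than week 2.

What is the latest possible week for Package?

week 3

Downstream work caps Package at week 3.
Package at week 3 is achievable: Research in week 4, Package in week 3, Review in week 1, Integrate in week 4, Sync in week 3, Docs in week 1.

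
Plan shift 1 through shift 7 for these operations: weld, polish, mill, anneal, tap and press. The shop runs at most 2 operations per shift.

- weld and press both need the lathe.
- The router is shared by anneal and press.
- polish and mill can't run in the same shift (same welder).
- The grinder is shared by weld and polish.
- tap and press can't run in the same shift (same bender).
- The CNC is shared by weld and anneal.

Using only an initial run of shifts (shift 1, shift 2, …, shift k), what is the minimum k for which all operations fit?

3 shifts

With at most 2 per shift and 6 operations, at least 3 shifts are needed.
3 works (last occupied shift: shift 3): for example tap in shift 3, mill in shift 1, press in shift 2, anneal in shift 3, weld in shift 1, polish in shift 2.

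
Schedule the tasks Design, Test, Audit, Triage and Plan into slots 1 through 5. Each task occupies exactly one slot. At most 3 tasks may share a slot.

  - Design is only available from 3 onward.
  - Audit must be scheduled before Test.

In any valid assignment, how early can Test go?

Precedence pushes Test to at least 2.
Test at 2 is achievable: Audit=1, Triage=1, Test=2, Design=3, Plan=1.

2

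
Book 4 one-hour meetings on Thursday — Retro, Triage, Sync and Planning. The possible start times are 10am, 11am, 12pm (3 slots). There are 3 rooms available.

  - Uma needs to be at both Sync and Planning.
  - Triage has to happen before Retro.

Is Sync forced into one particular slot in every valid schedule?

Sync can be 10am (e.g. Sync=10am; Retro=11am; Planning=11am; Triage=10am) or 11am (e.g. Triage in 10am, Retro in 11am, Planning in 10am, Sync in 11am).

No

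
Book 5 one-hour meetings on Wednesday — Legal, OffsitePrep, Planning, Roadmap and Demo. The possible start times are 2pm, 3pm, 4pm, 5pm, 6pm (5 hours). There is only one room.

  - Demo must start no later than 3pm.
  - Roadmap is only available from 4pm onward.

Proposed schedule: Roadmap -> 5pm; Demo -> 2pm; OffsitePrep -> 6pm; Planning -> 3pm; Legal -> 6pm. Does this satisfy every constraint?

Invalid. There is only one room.

Roadmap is only available from 4pm onward — holds.
There is only one room — violated.
Demo must start no later than 3pm — holds.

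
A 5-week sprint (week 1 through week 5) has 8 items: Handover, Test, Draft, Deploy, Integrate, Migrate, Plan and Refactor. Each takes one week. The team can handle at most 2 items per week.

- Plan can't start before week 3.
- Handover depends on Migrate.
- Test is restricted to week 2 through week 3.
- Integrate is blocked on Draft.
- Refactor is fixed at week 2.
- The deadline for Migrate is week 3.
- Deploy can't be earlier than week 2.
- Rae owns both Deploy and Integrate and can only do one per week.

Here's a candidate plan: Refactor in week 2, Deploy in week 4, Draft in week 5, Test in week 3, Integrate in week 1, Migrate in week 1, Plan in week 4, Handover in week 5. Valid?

No — it violates: Integrate is blocked on Draft

Refactor is fixed at week 2 — holds.
Plan can't start before week 3 — holds.
Integrate is blocked on Draft — violated.
Test is restricted to week 2 through week 3 — holds.
Deploy can't be earlier than week 2 — holds.
Handover depends on Migrate — holds.
Rae owns both Deploy and Integrate and can only do one per week — holds.
The deadline for Migrate is week 3 — holds.
The team can handle at most 2 items per week — holds.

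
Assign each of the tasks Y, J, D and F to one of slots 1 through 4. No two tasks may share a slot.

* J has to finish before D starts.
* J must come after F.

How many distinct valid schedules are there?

4

Enumerating: Y in 4; J in 2; D in 3; F in 1 | Y=3, D=4, F=1, J=2 | J -> 3, Y -> 2, F -> 1, D -> 4 | F in 2, D in 4, J in 3, Y in 1.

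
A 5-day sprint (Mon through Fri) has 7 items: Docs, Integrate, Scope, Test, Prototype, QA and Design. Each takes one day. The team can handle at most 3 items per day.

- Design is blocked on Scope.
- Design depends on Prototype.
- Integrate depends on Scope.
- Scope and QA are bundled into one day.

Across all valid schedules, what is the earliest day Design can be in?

Precedence pushes Design to at least Tue.
Design at Tue is achievable: Prototype in Mon, Test in Wed, Integrate in Tue, Design in Tue, Docs in Tue, QA in Mon, Scope in Mon.

Tue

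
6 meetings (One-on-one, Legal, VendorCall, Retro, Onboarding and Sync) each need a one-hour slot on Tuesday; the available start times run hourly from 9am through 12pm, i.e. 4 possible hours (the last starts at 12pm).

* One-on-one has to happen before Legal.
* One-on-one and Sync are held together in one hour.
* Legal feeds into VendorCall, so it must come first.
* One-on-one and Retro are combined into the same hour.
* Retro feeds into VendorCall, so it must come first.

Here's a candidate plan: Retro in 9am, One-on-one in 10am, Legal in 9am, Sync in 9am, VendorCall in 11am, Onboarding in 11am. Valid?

Legal feeds into VendorCall, so it must come first — holds.
One-on-one and Sync are held together in one hour — violated.
Retro feeds into VendorCall, so it must come first — holds.
One-on-one has to happen before Legal — violated.
One-on-one and Retro are combined into the same hour — violated.

No. One-on-one has to happen before Legal is not satisfied.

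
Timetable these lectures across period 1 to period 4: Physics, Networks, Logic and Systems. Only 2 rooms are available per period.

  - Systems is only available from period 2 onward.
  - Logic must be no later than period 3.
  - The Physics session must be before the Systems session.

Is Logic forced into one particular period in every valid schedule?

Logic can be period 1 (e.g. Physics=period 1, Networks=period 2, Logic=period 1, Systems=period 2) or period 2 (e.g. Systems=period 2, Networks=period 1, Physics=period 1, Logic=period 2).

No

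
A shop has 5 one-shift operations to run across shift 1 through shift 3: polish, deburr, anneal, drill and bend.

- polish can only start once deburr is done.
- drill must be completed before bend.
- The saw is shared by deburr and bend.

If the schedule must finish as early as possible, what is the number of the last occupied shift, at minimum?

The precedence chain requires at least 2 distinct shifts.
2 works (last occupied shift: shift 2): for example deburr=shift 1; anneal=shift 1; bend=shift 2; polish=shift 2; drill=shift 1.

shift 2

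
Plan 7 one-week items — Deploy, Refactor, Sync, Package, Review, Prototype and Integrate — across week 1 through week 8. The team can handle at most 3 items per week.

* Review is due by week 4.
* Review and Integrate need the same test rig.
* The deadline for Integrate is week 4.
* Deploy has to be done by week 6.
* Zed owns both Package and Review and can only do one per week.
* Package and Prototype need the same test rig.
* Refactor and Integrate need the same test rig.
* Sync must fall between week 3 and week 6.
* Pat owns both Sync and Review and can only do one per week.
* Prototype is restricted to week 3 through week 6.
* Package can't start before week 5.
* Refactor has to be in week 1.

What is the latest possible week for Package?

Package is available from week 5.
Package at week 8 is achievable: Package -> week 8; Refactor -> week 1; Integrate -> week 2; Deploy -> week 1; Review -> week 1; Prototype -> week 3; Sync -> week 3.

week 8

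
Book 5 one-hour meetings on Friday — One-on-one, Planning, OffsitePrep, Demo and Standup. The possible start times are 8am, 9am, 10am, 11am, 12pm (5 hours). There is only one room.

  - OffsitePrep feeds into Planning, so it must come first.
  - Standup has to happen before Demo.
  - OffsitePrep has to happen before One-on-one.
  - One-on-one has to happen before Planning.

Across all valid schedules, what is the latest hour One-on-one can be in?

11am

Precedence pushes One-on-one to at least 9am; downstream work caps One-on-one at 11am.
One-on-one at 11am is achievable: Demo in 10am; OffsitePrep in 8am; Planning in 12pm; Standup in 9am; One-on-one in 11am.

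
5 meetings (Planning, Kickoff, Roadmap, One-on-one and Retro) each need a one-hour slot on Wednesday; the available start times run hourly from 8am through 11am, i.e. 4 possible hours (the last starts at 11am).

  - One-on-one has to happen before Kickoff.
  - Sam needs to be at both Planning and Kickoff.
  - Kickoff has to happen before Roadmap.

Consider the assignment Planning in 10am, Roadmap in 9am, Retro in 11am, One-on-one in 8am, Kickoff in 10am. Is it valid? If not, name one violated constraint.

Sam needs to be at both Planning and Kickoff — violated.
One-on-one has to happen before Kickoff — holds.
Kickoff has to happen before Roadmap — violated.

Invalid. Kickoff has to happen before Roadmap.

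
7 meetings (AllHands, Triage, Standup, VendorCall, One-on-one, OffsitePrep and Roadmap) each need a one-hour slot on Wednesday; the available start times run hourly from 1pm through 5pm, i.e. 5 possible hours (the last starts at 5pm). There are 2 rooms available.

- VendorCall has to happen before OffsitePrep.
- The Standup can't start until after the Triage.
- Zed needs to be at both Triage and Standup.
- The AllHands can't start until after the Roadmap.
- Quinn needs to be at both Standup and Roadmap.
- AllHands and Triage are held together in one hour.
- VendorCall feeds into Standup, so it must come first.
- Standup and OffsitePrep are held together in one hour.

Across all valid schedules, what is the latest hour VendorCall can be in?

Downstream work caps VendorCall at 4pm.
VendorCall at 4pm is achievable: VendorCall in 4pm, Triage in 2pm, One-on-one in 1pm, Roadmap in 1pm, Standup in 5pm, AllHands in 2pm, OffsitePrep in 5pm.

4pm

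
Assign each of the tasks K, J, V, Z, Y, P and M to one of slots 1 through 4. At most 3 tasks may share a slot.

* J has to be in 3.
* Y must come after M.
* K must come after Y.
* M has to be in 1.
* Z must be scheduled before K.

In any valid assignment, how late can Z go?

Downstream work caps Z at 3.
Z at 3 is achievable: V -> 1, Y -> 2, Z -> 3, P -> 1, J -> 3, M -> 1, K -> 4.

3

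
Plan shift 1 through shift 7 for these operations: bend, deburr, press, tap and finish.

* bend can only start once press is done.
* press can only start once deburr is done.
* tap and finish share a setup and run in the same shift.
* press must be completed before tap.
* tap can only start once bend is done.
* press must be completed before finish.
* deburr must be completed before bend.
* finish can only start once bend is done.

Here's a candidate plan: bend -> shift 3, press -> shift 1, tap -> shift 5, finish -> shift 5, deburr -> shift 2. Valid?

Invalid. press can only start once deburr is done.

finish can only start once bend is done — holds.
press must be completed before finish — holds.
press can only start once deburr is done — violated.
bend can only start once press is done — holds.
tap can only start once bend is done — holds.
deburr must be completed before bend — holds.
press must be completed before tap — holds.
tap and finish share a setup and run in the same shift — holds.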